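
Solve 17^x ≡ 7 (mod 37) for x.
20

Baby-step giant-step with step n = ⌈√37⌉ = 7.
Baby steps 17^j mod 37 (j:value) for j=0..6: 0:1, 1:17, 2:30, 3:29, 4:12, 5:19, 6:27.
Giant-step multiplier: 17^(-7) ≡ 17^(36-7) = 17^29 ≡ 5 (mod 37).
Giant steps γ_i = 7·5^i mod 37: γ_0=7, γ_1=35, γ_2=27 (in table at j=6).
x = i·n + j = 2·7 + 6 = 20.
Check: 17^20 ≡ 7 (mod 37).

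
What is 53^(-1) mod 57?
14

gcd(53, 57) = 1, so the inverse exists.
Extended Euclidean algorithm on (57, 53):
57 = 1 × 53 + 4  ⟹  4 = (1)·57 + (-1)·53
53 = 13 × 4 + 1  ⟹  1 = (-13)·57 + (14)·53
So (14)·53 ≡ 1 (mod 57), i.e. 53^(-1) ≡ 14 (mod 57).
Check: 53 × 14 = 742 ≡ 1 (mod 57)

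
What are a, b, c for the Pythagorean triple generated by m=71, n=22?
(4557, 3124, 5525)

Euclid's formula: a = m² - n², b = 2mn, c = m² + n²
m = 71, n = 22
a = 71² - 22² = 5041 - 484 = 4557
b = 2 × 71 × 22 = 3124
c = 71² + 22² = 5041 + 484 = 5525
Verification: 4557² + 3124² = 20766249 + 9759376 = 30525625 = 5525² ✓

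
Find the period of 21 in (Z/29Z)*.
28

29 is prime, so ord(21) divides φ(29) = 28.
Divisors of 28: 1, 2, 4, 7, 14, 28.
Repeated squaring: 21^1 ≡ 21, 21^2 ≡ 6, 21^4 ≡ 7, 21^8 ≡ 20, 21^16 ≡ 23 (mod 29).
Test 21^d mod 29 for each divisor d in increasing order:
21^1 ≡ 21
21^2 ≡ 6
21^4 ≡ 7
21^7 = 21^4·21^2·21^1 ≡ 12
21^14 = 21^8·21^4·21^2 ≡ 28
21^28 = 21^16·21^8·21^4 ≡ 1  ← first divisor giving 1
The order is 28.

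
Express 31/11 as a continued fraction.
[2; 1, 4, 2]

Euclidean algorithm steps:
31 = 2 × 11 + 9
11 = 1 × 9 + 2
9 = 4 × 2 + 1
2 = 2 × 1 + 0
Continued fraction: [2; 1, 4, 2]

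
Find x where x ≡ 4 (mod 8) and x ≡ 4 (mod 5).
4

Using Chinese Remainder Theorem:
M = 8 × 5 = 40
M1 = 5, M2 = 8
y1 = 5^(-1) mod 8 = 5
y2 = 8^(-1) mod 5 = 2
x = (4×5×5 + 4×8×2) mod 40 = 4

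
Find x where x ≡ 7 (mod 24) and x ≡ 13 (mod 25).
463

Using Chinese Remainder Theorem:
M = 24 × 25 = 600
M1 = 25, M2 = 24
y1 = 25^(-1) mod 24 = 1
y2 = 24^(-1) mod 25 = 24
x = (7×25×1 + 13×24×24) mod 600 = 463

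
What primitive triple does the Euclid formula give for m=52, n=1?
(2703, 104, 2705)

Euclid's formula: a = m² - n², b = 2mn, c = m² + n²
m = 52, n = 1
a = 52² - 1² = 2704 - 1 = 2703
b = 2 × 52 × 1 = 104
c = 52² + 1² = 2704 + 1 = 2705
Verification: 2703² + 104² = 7306209 + 10816 = 7317025 = 2705² ✓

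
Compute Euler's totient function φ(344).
168

344 = 2^3 × 43
φ(n) = n × ∏(1 - 1/p) for each prime p dividing n
φ(344) = 344 × (1 - 1/2) × (1 - 1/43) = 168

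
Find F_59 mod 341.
1

Matrix identity: Q^n = [[F_(n+1), F_n], [F_n, F_(n-1)]] with Q = [[1,1],[1,0]].
n = 59 = 111011₂. Square-and-multiply, entries mod 341:
Q^1 = [[1,1],[1,0]]
Q^3 = (Q^1)²·Q = [[3,2],[2,1]]
Q^7 = (Q^3)²·Q = [[21,13],[13,8]]
Q^14 = (Q^7)² = [[269,36],[36,233]]
Q^29 = (Q^14)²·Q = [[0,1],[1,340]]
Q^59 = (Q^29)²·Q = [[0,1],[1,340]]
F_59 mod 341 = Q^59[0][1] = 1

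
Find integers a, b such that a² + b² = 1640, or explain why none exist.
14² + 38² (a=14, b=38)

Factorization: 1640 = 2^3 × 5 × 41
By Fermat: n is sum of two squares iff every prime p ≡ 3 (mod 4) appears to even power.
All primes ≡ 3 (mod 4) appear to even power.
Search a = 0, 1, 2, … for 1640 - a² a perfect square: first hit at a = 14: 1640 - 196 = 1444 = 38².
1640 = 14² + 38² = 196 + 1444 ✓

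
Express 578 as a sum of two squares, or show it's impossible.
7² + 23² (a=7, b=23)

Factorization: 578 = 2 × 17^2
By Fermat: n is sum of two squares iff every prime p ≡ 3 (mod 4) appears to even power.
All primes ≡ 3 (mod 4) appear to even power.
Search a = 0, 1, 2, … for 578 - a² a perfect square: first hit at a = 7: 578 - 49 = 529 = 23².
578 = 7² + 23² = 49 + 529 ✓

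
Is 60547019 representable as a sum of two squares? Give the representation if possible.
Not possible

Factorization: 60547019 = 13 × 167^3
By Fermat: n is sum of two squares iff every prime p ≡ 3 (mod 4) appears to even power.
Prime(s) ≡ 3 (mod 4) with odd exponent: [(167, 3)]
Therefore 60547019 cannot be expressed as a² + b².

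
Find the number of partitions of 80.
15796476

p(n) counts ways to write n as a sum of positive integers (order ignored).
Euler's pentagonal recurrence: p(k) = p(k-1) + p(k-2) - p(k-5) - p(k-7) + p(k-12) + p(k-15) - ... (offsets j(3j∓1)/2, signs ++--, p(0)=1, p(<0)=0).
DP table for k = 0..79: p(0)=1, p(1)=1, p(2)=2, p(3)=3, p(4)=5, p(5)=7, p(6)=11, p(7)=15, p(8)=22, p(9)=30, p(10)=42, p(11)=56, p(12)=77, p(13)=101, p(14)=135, p(15)=176, p(16)=231, p(17)=297, p(18)=385, p(19)=490, p(20)=627, p(21)=792, p(22)=1002, p(23)=1255, p(24)=1575, p(25)=1958, p(26)=2436, p(27)=3010, p(28)=3718, p(29)=4565, p(30)=5604, p(31)=6842, p(32)=8349, p(33)=10143, p(34)=12310, p(35)=14883, p(36)=17977, p(37)=21637, p(38)=26015, p(39)=31185, p(40)=37338, p(41)=44583, p(42)=53174, p(43)=63261, p(44)=75175, p(45)=89134, p(46)=105558, p(47)=124754, p(48)=147273, p(49)=173525, p(50)=204226, p(51)=239943, p(52)=281589, p(53)=329931, p(54)=386155, p(55)=451276, p(56)=526823, p(57)=614154, p(58)=715220, p(59)=831820, p(60)=966467, p(61)=1121505, p(62)=1300156, p(63)=1505499, p(64)=1741630, p(65)=2012558, p(66)=2323520, p(67)=2679689, p(68)=3087735, p(69)=3554345, p(70)=4087968, p(71)=4697205, p(72)=5392783, p(73)=6185689, p(74)=7089500, p(75)=8118264, p(76)=9289091, p(77)=10619863, p(78)=12132164, p(79)=13848650.
Final step: p(80) = p(79) + p(78) - p(75) - p(73) + p(68) + p(65) - p(58) - p(54) + p(45) + p(40) - p(29) - p(23) + p(10) + p(3)
= 13848650 + 12132164 - 8118264 - 6185689 + 3087735 + 2012558 - 715220 - 386155 + 89134 + 37338 - 4565 - 1255 + 42 + 3
= 15796476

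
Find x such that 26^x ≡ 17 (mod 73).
39

Baby-step giant-step with step n = ⌈√73⌉ = 9.
Baby steps 26^j mod 73 (j:value) for j=0..8: 0:1, 1:26, 2:19, 3:56, 4:69, 5:42, 6:70, 7:68, 8:16.
Giant-step multiplier: 26^(-9) ≡ 26^(72-9) = 26^63 ≡ 63 (mod 73).
Giant steps γ_i = 17·63^i mod 73: γ_0=17, γ_1=49, γ_2=21, γ_3=9, γ_4=56 (in table at j=3).
x = i·n + j = 4·9 + 3 = 39.
Check: 26^39 ≡ 17 (mod 73).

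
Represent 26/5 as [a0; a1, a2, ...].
[5; 5]

Euclidean algorithm steps:
26 = 5 × 5 + 1
5 = 5 × 1 + 0
Continued fraction: [5; 5]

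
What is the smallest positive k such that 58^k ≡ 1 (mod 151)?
75

151 is prime, so ord(58) divides φ(151) = 150.
Divisors of 150: 1, 2, 3, 5, 6, 10, 15, 25, 30, 50, 75, 150.
Repeated squaring: 58^1 ≡ 58, 58^2 ≡ 42, 58^4 ≡ 103, 58^8 ≡ 39, 58^16 ≡ 11, 58^32 ≡ 121, 58^64 ≡ 145, 58^128 ≡ 36 (mod 151).
Test 58^d mod 151 for each divisor d in increasing order:
58^1 ≡ 58
58^2 ≡ 42
58^3 = 58^2·58^1 ≡ 20
58^5 = 58^4·58^1 ≡ 85
58^6 = 58^4·58^2 ≡ 98
58^10 = 58^8·58^2 ≡ 128
58^15 = 58^8·58^4·58^2·58^1 ≡ 8
58^25 = 58^16·58^8·58^1 ≡ 118
58^30 = 58^16·58^8·58^4·58^2 ≡ 64
58^50 = 58^32·58^16·58^2 ≡ 32
58^75 = 58^64·58^8·58^2·58^1 ≡ 1  ← first divisor giving 1
The order is 75.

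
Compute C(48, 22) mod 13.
3

Using Lucas' theorem:
Write n=48 and k=22 in base 13:
n in base 13: [3, 9]
k in base 13: [1, 9]
C(48,22) mod 13 = ∏ C(n_i, k_i) mod 13
Digit binomials (mod 13): C(3,1) = 3; C(9,9) = 1
Product: 3 × 1 = 3 ≡ 3 (mod 13)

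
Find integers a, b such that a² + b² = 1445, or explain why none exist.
1² + 38² (a=1, b=38)

Factorization: 1445 = 5 × 17^2
By Fermat: n is sum of two squares iff every prime p ≡ 3 (mod 4) appears to even power.
All primes ≡ 3 (mod 4) appear to even power.
Search a = 0, 1, 2, … for 1445 - a² a perfect square: first hit at a = 1: 1445 - 1 = 1444 = 38².
1445 = 1² + 38² = 1 + 1444 ✓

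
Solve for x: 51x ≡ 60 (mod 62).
x ≡ 34 (mod 62)

gcd(51, 62) = 1, which divides 60, so solutions exist.
Find 51^(-1) mod 62 by the extended Euclidean algorithm:
62 = 1 × 51 + 11  ⟹  11 = (1)·62 + (-1)·51
51 = 4 × 11 + 7  ⟹  7 = (-4)·62 + (5)·51
11 = 1 × 7 + 4  ⟹  4 = (5)·62 + (-6)·51
7 = 1 × 4 + 3  ⟹  3 = (-9)·62 + (11)·51
4 = 1 × 3 + 1  ⟹  1 = (14)·62 + (-17)·51
So (-17)·51 ≡ 1 (mod 62), i.e. 51^(-1) ≡ -17 ≡ 45 (mod 62).
x ≡ 45 × 60 = 2700 ≡ 34 (mod 62).
Check: 51 × 34 = 1734 ≡ 60 (mod 62).
Unique solution: x ≡ 34 (mod 62)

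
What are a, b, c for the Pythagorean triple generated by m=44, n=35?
(711, 3080, 3161)

Euclid's formula: a = m² - n², b = 2mn, c = m² + n²
m = 44, n = 35
a = 44² - 35² = 1936 - 1225 = 711
b = 2 × 44 × 35 = 3080
c = 44² + 35² = 1936 + 1225 = 3161
Verification: 711² + 3080² = 505521 + 9486400 = 9991921 = 3161² ✓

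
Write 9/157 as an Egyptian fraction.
1/18 + 1/566 + 1/399879

Greedy algorithm:
9/157: ceiling(157/9) = 18, use 1/18
5/2826: ceiling(2826/5) = 566, use 1/566
1/399879: ceiling(399879/1) = 399879, use 1/399879
Result: 9/157 = 1/18 + 1/566 + 1/399879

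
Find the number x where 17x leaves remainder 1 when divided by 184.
65

gcd(17, 184) = 1, so the inverse exists.
Extended Euclidean algorithm on (184, 17):
184 = 10 × 17 + 14  ⟹  14 = (1)·184 + (-10)·17
17 = 1 × 14 + 3  ⟹  3 = (-1)·184 + (11)·17
14 = 4 × 3 + 2  ⟹  2 = (5)·184 + (-54)·17
3 = 1 × 2 + 1  ⟹  1 = (-6)·184 + (65)·17
So (65)·17 ≡ 1 (mod 184), i.e. 17^(-1) ≡ 65 (mod 184).
Check: 17 × 65 = 1105 ≡ 1 (mod 184)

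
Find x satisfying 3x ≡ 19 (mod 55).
x ≡ 43 (mod 55)

gcd(3, 55) = 1, which divides 19, so solutions exist.
Find 3^(-1) mod 55 by the extended Euclidean algorithm:
55 = 18 × 3 + 1  ⟹  1 = (1)·55 + (-18)·3
So (-18)·3 ≡ 1 (mod 55), i.e. 3^(-1) ≡ -18 ≡ 37 (mod 55).
x ≡ 37 × 19 = 703 ≡ 43 (mod 55).
Check: 3 × 43 = 129 ≡ 19 (mod 55).
Unique solution: x ≡ 43 (mod 55)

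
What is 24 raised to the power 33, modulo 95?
64

Repeated squaring. Binary of 33 = 100001.
24^1 ≡ 24 (mod 95); 24^2 ≡ 6 (mod 95); 24^4 ≡ 36 (mod 95); 24^8 ≡ 61 (mod 95); 24^16 ≡ 16 (mod 95); 24^32 ≡ 66 (mod 95)
24^33 = 24^1 × 24^32 ≡ 64 (mod 95)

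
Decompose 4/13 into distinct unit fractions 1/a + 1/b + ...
1/4 + 1/18 + 1/468

Greedy algorithm:
4/13: ceiling(13/4) = 4, use 1/4
3/52: ceiling(52/3) = 18, use 1/18
1/468: ceiling(468/1) = 468, use 1/468
Result: 4/13 = 1/4 + 1/18 + 1/468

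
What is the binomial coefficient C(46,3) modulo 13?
9

Using Lucas' theorem:
Write n=46 and k=3 in base 13:
n in base 13: [3, 7]
k in base 13: [0, 3]
C(46,3) mod 13 = ∏ C(n_i, k_i) mod 13
Digit binomials (mod 13): C(3,0) = 1; C(7,3) = 35 ≡ 9
Product: 1 × 9 = 9 ≡ 9 (mod 13)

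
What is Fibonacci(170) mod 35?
20

Matrix identity: Q^n = [[F_(n+1), F_n], [F_n, F_(n-1)]] with Q = [[1,1],[1,0]].
n = 170 = 10101010₂. Square-and-multiply, entries mod 35:
Q^1 = [[1,1],[1,0]]
Q^2 = (Q^1)² = [[2,1],[1,1]]
Q^5 = (Q^2)²·Q = [[8,5],[5,3]]
Q^10 = (Q^5)² = [[19,20],[20,34]]
Q^21 = (Q^10)²·Q = [[1,26],[26,10]]
Q^42 = (Q^21)² = [[12,6],[6,6]]
Q^85 = (Q^42)²·Q = [[8,5],[5,3]]
Q^170 = (Q^85)² = [[19,20],[20,34]]
F_170 mod 35 = Q^170[0][1] = 20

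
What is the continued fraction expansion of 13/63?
[0; 4, 1, 5, 2]

Euclidean algorithm steps:
13 = 0 × 63 + 13
63 = 4 × 13 + 11
13 = 1 × 11 + 2
11 = 5 × 2 + 1
2 = 2 × 1 + 0
Continued fraction: [0; 4, 1, 5, 2]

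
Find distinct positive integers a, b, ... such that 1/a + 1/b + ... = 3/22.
1/8 + 1/88

Greedy algorithm:
3/22: ceiling(22/3) = 8, use 1/8
1/88: ceiling(88/1) = 88, use 1/88
Result: 3/22 = 1/8 + 1/88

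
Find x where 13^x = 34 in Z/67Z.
59

Baby-step giant-step with step n = ⌈√67⌉ = 9.
Baby steps 13^j mod 67 (j:value) for j=0..8: 0:1, 1:13, 2:35, 3:53, 4:19, 5:46, 6:62, 7:2, 8:26.
Giant-step multiplier: 13^(-9) ≡ 13^(66-9) = 13^57 ≡ 45 (mod 67).
Giant steps γ_i = 34·45^i mod 67: γ_0=34, γ_1=56, γ_2=41, γ_3=36, γ_4=12, γ_5=4, γ_6=46 (in table at j=5).
x = i·n + j = 6·9 + 5 = 59.
Check: 13^59 ≡ 34 (mod 67).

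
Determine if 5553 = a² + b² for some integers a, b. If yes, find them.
48² + 57² (a=48, b=57)

Factorization: 5553 = 3^2 × 617
By Fermat: n is sum of two squares iff every prime p ≡ 3 (mod 4) appears to even power.
All primes ≡ 3 (mod 4) appear to even power.
Search a = 0, 1, 2, … for 5553 - a² a perfect square: first hit at a = 48: 5553 - 2304 = 3249 = 57².
5553 = 48² + 57² = 2304 + 3249 ✓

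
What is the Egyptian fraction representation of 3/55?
1/19 + 1/523 + 1/546535

Greedy algorithm:
3/55: ceiling(55/3) = 19, use 1/19
2/1045: ceiling(1045/2) = 523, use 1/523
1/546535: ceiling(546535/1) = 546535, use 1/546535
Result: 3/55 = 1/19 + 1/523 + 1/546535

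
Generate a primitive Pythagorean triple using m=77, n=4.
(5913, 616, 5945)

Euclid's formula: a = m² - n², b = 2mn, c = m² + n²
m = 77, n = 4
a = 77² - 4² = 5929 - 16 = 5913
b = 2 × 77 × 4 = 616
c = 77² + 4² = 5929 + 16 = 5945
Verification: 5913² + 616² = 34963569 + 379456 = 35343025 = 5945² ✓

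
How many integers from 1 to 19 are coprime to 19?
18

19 = 19
φ(n) = n × ∏(1 - 1/p) for each prime p dividing n
φ(19) = 19 × (1 - 1/19) = 18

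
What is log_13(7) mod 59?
12

Baby-step giant-step with step n = ⌈√59⌉ = 8.
Baby steps 13^j mod 59 (j:value) for j=0..7: 0:1, 1:13, 2:51, 3:14, 4:5, 5:6, 6:19, 7:11.
Giant-step multiplier: 13^(-8) ≡ 13^(58-8) = 13^50 ≡ 26 (mod 59).
Giant steps γ_i = 7·26^i mod 59: γ_0=7, γ_1=5 (in table at j=4).
x = i·n + j = 1·8 + 4 = 12.
Check: 13^12 ≡ 7 (mod 59).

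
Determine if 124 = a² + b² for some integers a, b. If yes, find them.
Not possible

Factorization: 124 = 2^2 × 31
By Fermat: n is sum of two squares iff every prime p ≡ 3 (mod 4) appears to even power.
Prime(s) ≡ 3 (mod 4) with odd exponent: [(31, 1)]
Therefore 124 cannot be expressed as a² + b².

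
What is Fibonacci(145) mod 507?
226

Matrix identity: Q^n = [[F_(n+1), F_n], [F_n, F_(n-1)]] with Q = [[1,1],[1,0]].
n = 145 = 10010001₂. Square-and-multiply, entries mod 507:
Q^1 = [[1,1],[1,0]]
Q^2 = (Q^1)² = [[2,1],[1,1]]
Q^4 = (Q^2)² = [[5,3],[3,2]]
Q^9 = (Q^4)²·Q = [[55,34],[34,21]]
Q^18 = (Q^9)² = [[125,49],[49,76]]
Q^36 = (Q^18)² = [[281,216],[216,65]]
Q^72 = (Q^36)² = [[388,207],[207,181]]
Q^145 = (Q^72)²·Q = [[385,226],[226,159]]
F_145 mod 507 = Q^145[0][1] = 226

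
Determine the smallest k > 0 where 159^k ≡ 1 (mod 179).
178

179 is prime, so ord(159) divides φ(179) = 178.
Divisors of 178: 1, 2, 89, 178.
Repeated squaring: 159^1 ≡ 159, 159^2 ≡ 42, 159^4 ≡ 153, 159^8 ≡ 139, 159^16 ≡ 168, 159^32 ≡ 121, 159^64 ≡ 142, 159^128 ≡ 116 (mod 179).
Test 159^d mod 179 for each divisor d in increasing order:
159^1 ≡ 159
159^2 ≡ 42
159^89 = 159^64·159^16·159^8·159^1 ≡ 178
159^178 = 159^128·159^32·159^16·159^2 ≡ 1  ← first divisor giving 1
The order is 178.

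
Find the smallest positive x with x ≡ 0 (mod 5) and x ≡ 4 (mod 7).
25

Using Chinese Remainder Theorem:
M = 5 × 7 = 35
M1 = 7, M2 = 5
y1 = 7^(-1) mod 5 = 3
y2 = 5^(-1) mod 7 = 3
x = (0×7×3 + 4×5×3) mod 35 = 25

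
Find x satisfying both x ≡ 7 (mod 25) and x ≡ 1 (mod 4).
57

Using Chinese Remainder Theorem:
M = 25 × 4 = 100
M1 = 4, M2 = 25
y1 = 4^(-1) mod 25 = 19
y2 = 25^(-1) mod 4 = 1
x = (7×4×19 + 1×25×1) mod 100 = 57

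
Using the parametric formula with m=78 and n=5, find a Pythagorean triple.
(6059, 780, 6109)

Euclid's formula: a = m² - n², b = 2mn, c = m² + n²
m = 78, n = 5
a = 78² - 5² = 6084 - 25 = 6059
b = 2 × 78 × 5 = 780
c = 78² + 5² = 6084 + 25 = 6109
Verification: 6059² + 780² = 36711481 + 608400 = 37319881 = 6109² ✓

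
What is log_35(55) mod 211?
84

Baby-step giant-step with step n = ⌈√211⌉ = 15.
Baby steps 35^j mod 211 (j:value) for j=0..14: 0:1, 1:35, 2:170, 3:42, 4:204, 5:177, 6:76, 7:128, 8:49, 9:27, 10:101, 11:159, 12:79, 13:22, 14:137.
Giant-step multiplier: 35^(-15) ≡ 35^(210-15) = 35^195 ≡ 40 (mod 211).
Giant steps γ_i = 55·40^i mod 211: γ_0=55, γ_1=90, γ_2=13, γ_3=98, γ_4=122, γ_5=27 (in table at j=9).
x = i·n + j = 5·15 + 9 = 84.
Check: 35^84 ≡ 55 (mod 211).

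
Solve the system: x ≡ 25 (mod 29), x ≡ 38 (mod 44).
170

Using Chinese Remainder Theorem:
M = 29 × 44 = 1276
M1 = 44, M2 = 29
y1 = 44^(-1) mod 29 = 2
y2 = 29^(-1) mod 44 = 41
x = (25×44×2 + 38×29×41) mod 1276 = 170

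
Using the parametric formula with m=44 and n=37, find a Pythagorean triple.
(567, 3256, 3305)

Euclid's formula: a = m² - n², b = 2mn, c = m² + n²
m = 44, n = 37
a = 44² - 37² = 1936 - 1369 = 567
b = 2 × 44 × 37 = 3256
c = 44² + 37² = 1936 + 1369 = 3305
Verification: 567² + 3256² = 321489 + 10601536 = 10923025 = 3305² ✓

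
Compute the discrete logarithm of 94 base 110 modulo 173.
143

Baby-step giant-step with step n = ⌈√173⌉ = 14.
Baby steps 110^j mod 173 (j:value) for j=0..13: 0:1, 1:110, 2:163, 3:111, 4:100, 5:101, 6:38, 7:28, 8:139, 9:66, 10:167, 11:32, 12:60, 13:26.
Giant-step multiplier: 110^(-14) ≡ 110^(172-14) = 110^158 ≡ 126 (mod 173).
Giant steps γ_i = 94·126^i mod 173: γ_0=94, γ_1=80, γ_2=46, γ_3=87, γ_4=63, γ_5=153, γ_6=75, γ_7=108, γ_8=114, γ_9=5, γ_10=111 (in table at j=3).
x = i·n + j = 10·14 + 3 = 143.
Check: 110^143 ≡ 94 (mod 173).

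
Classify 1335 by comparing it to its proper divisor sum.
deficient

Proper divisors of 1335: sum = 1 + 3 + 5 + 15 + 89 + 267 + 445 = 825
Since 825 < 1335, 1335 is deficient.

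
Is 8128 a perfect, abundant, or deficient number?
perfect

Proper divisors of 8128: sum = 1 + 2 + 4 + 8 + 16 + 32 + 64 + 127 + 254 + 508 + 1016 + 2032 + 4064 = 8128
Since 8128 = 8128, 8128 is perfect.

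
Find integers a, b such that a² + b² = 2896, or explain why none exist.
36² + 40² (a=36, b=40)

Factorization: 2896 = 2^4 × 181
By Fermat: n is sum of two squares iff every prime p ≡ 3 (mod 4) appears to even power.
All primes ≡ 3 (mod 4) appear to even power.
Search a = 0, 1, 2, … for 2896 - a² a perfect square: first hit at a = 36: 2896 - 1296 = 1600 = 40².
2896 = 36² + 40² = 1296 + 1600 ✓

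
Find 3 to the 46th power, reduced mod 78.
3

Repeated squaring. Binary of 46 = 101110.
3^1 ≡ 3 (mod 78); 3^2 ≡ 9 (mod 78); 3^4 ≡ 3 (mod 78); 3^8 ≡ 9 (mod 78); 3^16 ≡ 3 (mod 78); 3^32 ≡ 9 (mod 78)
3^46 = 3^2 × 3^4 × 3^8 × 3^32 ≡ 3 (mod 78)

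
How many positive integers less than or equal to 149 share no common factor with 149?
148

149 = 149
φ(n) = n × ∏(1 - 1/p) for each prime p dividing n
φ(149) = 149 × (1 - 1/149) = 148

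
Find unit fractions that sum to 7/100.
1/15 + 1/300

Greedy algorithm:
7/100: ceiling(100/7) = 15, use 1/15
1/300: ceiling(300/1) = 300, use 1/300
Result: 7/100 = 1/15 + 1/300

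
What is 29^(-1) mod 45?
14

gcd(29, 45) = 1, so the inverse exists.
Extended Euclidean algorithm on (45, 29):
45 = 1 × 29 + 16  ⟹  16 = (1)·45 + (-1)·29
29 = 1 × 16 + 13  ⟹  13 = (-1)·45 + (2)·29
16 = 1 × 13 + 3  ⟹  3 = (2)·45 + (-3)·29
13 = 4 × 3 + 1  ⟹  1 = (-9)·45 + (14)·29
So (14)·29 ≡ 1 (mod 45), i.e. 29^(-1) ≡ 14 (mod 45).
Check: 29 × 14 = 406 ≡ 1 (mod 45)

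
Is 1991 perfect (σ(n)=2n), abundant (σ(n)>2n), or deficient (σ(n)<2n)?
deficient

Proper divisors of 1991: sum = 1 + 11 + 181 = 193
Since 193 < 1991, 1991 is deficient.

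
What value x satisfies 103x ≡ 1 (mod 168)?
31

gcd(103, 168) = 1, so the inverse exists.
Extended Euclidean algorithm on (168, 103):
168 = 1 × 103 + 65  ⟹  65 = (1)·168 + (-1)·103
103 = 1 × 65 + 38  ⟹  38 = (-1)·168 + (2)·103
65 = 1 × 38 + 27  ⟹  27 = (2)·168 + (-3)·103
38 = 1 × 27 + 11  ⟹  11 = (-3)·168 + (5)·103
27 = 2 × 11 + 5  ⟹  5 = (8)·168 + (-13)·103
11 = 2 × 5 + 1  ⟹  1 = (-19)·168 + (31)·103
So (31)·103 ≡ 1 (mod 168), i.e. 103^(-1) ≡ 31 (mod 168).
Check: 103 × 31 = 3193 ≡ 1 (mod 168)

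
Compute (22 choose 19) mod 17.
10

Using Lucas' theorem:
Write n=22 and k=19 in base 17:
n in base 17: [1, 5]
k in base 17: [1, 2]
C(22,19) mod 17 = ∏ C(n_i, k_i) mod 17
Digit binomials (mod 17): C(1,1) = 1; C(5,2) = 10
Product: 1 × 10 = 10 ≡ 10 (mod 17)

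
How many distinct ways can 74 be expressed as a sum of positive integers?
7089500

p(n) counts ways to write n as a sum of positive integers (order ignored).
Euler's pentagonal recurrence: p(k) = p(k-1) + p(k-2) - p(k-5) - p(k-7) + p(k-12) + p(k-15) - ... (offsets j(3j∓1)/2, signs ++--, p(0)=1, p(<0)=0).
DP table for k = 0..73: p(0)=1, p(1)=1, p(2)=2, p(3)=3, p(4)=5, p(5)=7, p(6)=11, p(7)=15, p(8)=22, p(9)=30, p(10)=42, p(11)=56, p(12)=77, p(13)=101, p(14)=135, p(15)=176, p(16)=231, p(17)=297, p(18)=385, p(19)=490, p(20)=627, p(21)=792, p(22)=1002, p(23)=1255, p(24)=1575, p(25)=1958, p(26)=2436, p(27)=3010, p(28)=3718, p(29)=4565, p(30)=5604, p(31)=6842, p(32)=8349, p(33)=10143, p(34)=12310, p(35)=14883, p(36)=17977, p(37)=21637, p(38)=26015, p(39)=31185, p(40)=37338, p(41)=44583, p(42)=53174, p(43)=63261, p(44)=75175, p(45)=89134, p(46)=105558, p(47)=124754, p(48)=147273, p(49)=173525, p(50)=204226, p(51)=239943, p(52)=281589, p(53)=329931, p(54)=386155, p(55)=451276, p(56)=526823, p(57)=614154, p(58)=715220, p(59)=831820, p(60)=966467, p(61)=1121505, p(62)=1300156, p(63)=1505499, p(64)=1741630, p(65)=2012558, p(66)=2323520, p(67)=2679689, p(68)=3087735, p(69)=3554345, p(70)=4087968, p(71)=4697205, p(72)=5392783, p(73)=6185689.
Final step: p(74) = p(73) + p(72) - p(69) - p(67) + p(62) + p(59) - p(52) - p(48) + p(39) + p(34) - p(23) - p(17) + p(4)
= 6185689 + 5392783 - 3554345 - 2679689 + 1300156 + 831820 - 281589 - 147273 + 31185 + 12310 - 1255 - 297 + 5
= 7089500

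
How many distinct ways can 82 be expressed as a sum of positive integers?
20506255

p(n) counts ways to write n as a sum of positive integers (order ignored).
Euler's pentagonal recurrence: p(k) = p(k-1) + p(k-2) - p(k-5) - p(k-7) + p(k-12) + p(k-15) - ... (offsets j(3j∓1)/2, signs ++--, p(0)=1, p(<0)=0).
DP table for k = 0..81: p(0)=1, p(1)=1, p(2)=2, p(3)=3, p(4)=5, p(5)=7, p(6)=11, p(7)=15, p(8)=22, p(9)=30, p(10)=42, p(11)=56, p(12)=77, p(13)=101, p(14)=135, p(15)=176, p(16)=231, p(17)=297, p(18)=385, p(19)=490, p(20)=627, p(21)=792, p(22)=1002, p(23)=1255, p(24)=1575, p(25)=1958, p(26)=2436, p(27)=3010, p(28)=3718, p(29)=4565, p(30)=5604, p(31)=6842, p(32)=8349, p(33)=10143, p(34)=12310, p(35)=14883, p(36)=17977, p(37)=21637, p(38)=26015, p(39)=31185, p(40)=37338, p(41)=44583, p(42)=53174, p(43)=63261, p(44)=75175, p(45)=89134, p(46)=105558, p(47)=124754, p(48)=147273, p(49)=173525, p(50)=204226, p(51)=239943, p(52)=281589, p(53)=329931, p(54)=386155, p(55)=451276, p(56)=526823, p(57)=614154, p(58)=715220, p(59)=831820, p(60)=966467, p(61)=1121505, p(62)=1300156, p(63)=1505499, p(64)=1741630, p(65)=2012558, p(66)=2323520, p(67)=2679689, p(68)=3087735, p(69)=3554345, p(70)=4087968, p(71)=4697205, p(72)=5392783, p(73)=6185689, p(74)=7089500, p(75)=8118264, p(76)=9289091, p(77)=10619863, p(78)=12132164, p(79)=13848650, p(80)=15796476, p(81)=18004327.
Final step: p(82) = p(81) + p(80) - p(77) - p(75) + p(70) + p(67) - p(60) - p(56) + p(47) + p(42) - p(31) - p(25) + p(12) + p(5)
= 18004327 + 15796476 - 10619863 - 8118264 + 4087968 + 2679689 - 966467 - 526823 + 124754 + 53174 - 6842 - 1958 + 77 + 7
= 20506255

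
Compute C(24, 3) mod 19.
10

Using Lucas' theorem:
Write n=24 and k=3 in base 19:
n in base 19: [1, 5]
k in base 19: [0, 3]
C(24,3) mod 19 = ∏ C(n_i, k_i) mod 19
Digit binomials (mod 19): C(1,0) = 1; C(5,3) = 10
Product: 1 × 10 = 10 ≡ 10 (mod 19)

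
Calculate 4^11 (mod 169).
62

Repeated squaring. Binary of 11 = 1011.
4^1 ≡ 4 (mod 169); 4^2 ≡ 16 (mod 169); 4^4 ≡ 87 (mod 169); 4^8 ≡ 133 (mod 169)
4^11 = 4^1 × 4^2 × 4^8 ≡ 62 (mod 169)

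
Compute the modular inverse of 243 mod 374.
177

gcd(243, 374) = 1, so the inverse exists.
Extended Euclidean algorithm on (374, 243):
374 = 1 × 243 + 131  ⟹  131 = (1)·374 + (-1)·243
243 = 1 × 131 + 112  ⟹  112 = (-1)·374 + (2)·243
131 = 1 × 112 + 19  ⟹  19 = (2)·374 + (-3)·243
112 = 5 × 19 + 17  ⟹  17 = (-11)·374 + (17)·243
19 = 1 × 17 + 2  ⟹  2 = (13)·374 + (-20)·243
17 = 8 × 2 + 1  ⟹  1 = (-115)·374 + (177)·243
So (177)·243 ≡ 1 (mod 374), i.e. 243^(-1) ≡ 177 (mod 374).
Check: 243 × 177 = 43011 ≡ 1 (mod 374)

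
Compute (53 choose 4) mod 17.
0

Using Lucas' theorem:
Write n=53 and k=4 in base 17:
n in base 17: [3, 2]
k in base 17: [0, 4]
C(53,4) mod 17 = ∏ C(n_i, k_i) mod 17
Digit binomials (mod 17): C(3,0) = 1; C(2,4) = 0 (k_i > n_i)
Product: 1 × 0 = 0 ≡ 0 (mod 17)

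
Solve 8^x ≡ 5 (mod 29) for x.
26

Baby-step giant-step with step n = ⌈√29⌉ = 6.
Baby steps 8^j mod 29 (j:value) for j=0..5: 0:1, 1:8, 2:6, 3:19, 4:7, 5:27.
Giant-step multiplier: 8^(-6) ≡ 8^(28-6) = 8^22 ≡ 9 (mod 29).
Giant steps γ_i = 5·9^i mod 29: γ_0=5, γ_1=16, γ_2=28, γ_3=20, γ_4=6 (in table at j=2).
x = i·n + j = 4·6 + 2 = 26.
Check: 8^26 ≡ 5 (mod 29).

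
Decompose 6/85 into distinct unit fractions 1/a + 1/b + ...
1/15 + 1/255

Greedy algorithm:
6/85: ceiling(85/6) = 15, use 1/15
1/255: ceiling(255/1) = 255, use 1/255
Result: 6/85 = 1/15 + 1/255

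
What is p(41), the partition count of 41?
44583

p(n) counts ways to write n as a sum of positive integers (order ignored).
Euler's pentagonal recurrence: p(k) = p(k-1) + p(k-2) - p(k-5) - p(k-7) + p(k-12) + p(k-15) - ... (offsets j(3j∓1)/2, signs ++--, p(0)=1, p(<0)=0).
DP table for k = 0..40: p(0)=1, p(1)=1, p(2)=2, p(3)=3, p(4)=5, p(5)=7, p(6)=11, p(7)=15, p(8)=22, p(9)=30, p(10)=42, p(11)=56, p(12)=77, p(13)=101, p(14)=135, p(15)=176, p(16)=231, p(17)=297, p(18)=385, p(19)=490, p(20)=627, p(21)=792, p(22)=1002, p(23)=1255, p(24)=1575, p(25)=1958, p(26)=2436, p(27)=3010, p(28)=3718, p(29)=4565, p(30)=5604, p(31)=6842, p(32)=8349, p(33)=10143, p(34)=12310, p(35)=14883, p(36)=17977, p(37)=21637, p(38)=26015, p(39)=31185, p(40)=37338.
Final step: p(41) = p(40) + p(39) - p(36) - p(34) + p(29) + p(26) - p(19) - p(15) + p(6) + p(1)
= 37338 + 31185 - 17977 - 12310 + 4565 + 2436 - 490 - 176 + 11 + 1
= 44583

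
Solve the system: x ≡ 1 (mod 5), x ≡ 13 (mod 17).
81

Using Chinese Remainder Theorem:
M = 5 × 17 = 85
M1 = 17, M2 = 5
y1 = 17^(-1) mod 5 = 3
y2 = 5^(-1) mod 17 = 7
x = (1×17×3 + 13×5×7) mod 85 = 81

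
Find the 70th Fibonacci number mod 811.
464

Matrix identity: Q^n = [[F_(n+1), F_n], [F_n, F_(n-1)]] with Q = [[1,1],[1,0]].
n = 70 = 1000110₂. Square-and-multiply, entries mod 811:
Q^1 = [[1,1],[1,0]]
Q^2 = (Q^1)² = [[2,1],[1,1]]
Q^4 = (Q^2)² = [[5,3],[3,2]]
Q^8 = (Q^4)² = [[34,21],[21,13]]
Q^17 = (Q^8)²·Q = [[151,786],[786,176]]
Q^35 = (Q^17)²·Q = [[653,718],[718,746]]
Q^70 = (Q^35)² = [[362,464],[464,709]]
F_70 mod 811 = Q^70[0][1] = 464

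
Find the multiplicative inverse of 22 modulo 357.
211

gcd(22, 357) = 1, so the inverse exists.
Extended Euclidean algorithm on (357, 22):
357 = 16 × 22 + 5  ⟹  5 = (1)·357 + (-16)·22
22 = 4 × 5 + 2  ⟹  2 = (-4)·357 + (65)·22
5 = 2 × 2 + 1  ⟹  1 = (9)·357 + (-146)·22
So (-146)·22 ≡ 1 (mod 357), i.e. 22^(-1) ≡ -146 ≡ 211 (mod 357).
Check: 22 × 211 = 4642 ≡ 1 (mod 357)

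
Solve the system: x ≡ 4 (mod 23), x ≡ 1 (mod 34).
579

Using Chinese Remainder Theorem:
M = 23 × 34 = 782
M1 = 34, M2 = 23
y1 = 34^(-1) mod 23 = 21
y2 = 23^(-1) mod 34 = 3
x = (4×34×21 + 1×23×3) mod 782 = 579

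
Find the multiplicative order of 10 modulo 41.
5

41 is prime, so ord(10) divides φ(41) = 40.
Divisors of 40: 1, 2, 4, 5, 8, 10, 20, 40.
Repeated squaring: 10^1 ≡ 10, 10^2 ≡ 18, 10^4 ≡ 37, 10^8 ≡ 16, 10^16 ≡ 10, 10^32 ≡ 18 (mod 41).
Test 10^d mod 41 for each divisor d in increasing order:
10^1 ≡ 10
10^2 ≡ 18
10^4 ≡ 37
10^5 = 10^4·10^1 ≡ 1  ← first divisor giving 1
The order is 5.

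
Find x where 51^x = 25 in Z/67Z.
24

Baby-step giant-step with step n = ⌈√67⌉ = 9.
Baby steps 51^j mod 67 (j:value) for j=0..8: 0:1, 1:51, 2:55, 3:58, 4:10, 5:41, 6:14, 7:44, 8:33.
Giant-step multiplier: 51^(-9) ≡ 51^(66-9) = 51^57 ≡ 42 (mod 67).
Giant steps γ_i = 25·42^i mod 67: γ_0=25, γ_1=45, γ_2=14 (in table at j=6).
x = i·n + j = 2·9 + 6 = 24.
Check: 51^24 ≡ 25 (mod 67).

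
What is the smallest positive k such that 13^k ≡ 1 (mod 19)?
18

19 is prime, so ord(13) divides φ(19) = 18.
Divisors of 18: 1, 2, 3, 6, 9, 18.
Repeated squaring: 13^1 ≡ 13, 13^2 ≡ 17, 13^4 ≡ 4, 13^8 ≡ 16, 13^16 ≡ 9 (mod 19).
Test 13^d mod 19 for each divisor d in increasing order:
13^1 ≡ 13
13^2 ≡ 17
13^3 = 13^2·13^1 ≡ 12
13^6 = 13^4·13^2 ≡ 11
13^9 = 13^8·13^1 ≡ 18
13^18 = 13^16·13^2 ≡ 1  ← first divisor giving 1
The order is 18.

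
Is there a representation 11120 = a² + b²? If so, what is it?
Not possible

Factorization: 11120 = 2^4 × 5 × 139
By Fermat: n is sum of two squares iff every prime p ≡ 3 (mod 4) appears to even power.
Prime(s) ≡ 3 (mod 4) with odd exponent: [(139, 1)]
Therefore 11120 cannot be expressed as a² + b².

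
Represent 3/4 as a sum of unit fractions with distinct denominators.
1/2 + 1/4

Greedy algorithm:
3/4: ceiling(4/3) = 2, use 1/2
1/4: ceiling(4/1) = 4, use 1/4
Result: 3/4 = 1/2 + 1/4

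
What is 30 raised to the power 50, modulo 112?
32

Repeated squaring. Binary of 50 = 110010.
30^1 ≡ 30 (mod 112); 30^2 ≡ 4 (mod 112); 30^4 ≡ 16 (mod 112); 30^8 ≡ 32 (mod 112); 30^16 ≡ 16 (mod 112); 30^32 ≡ 32 (mod 112)
30^50 = 30^2 × 30^16 × 30^32 ≡ 32 (mod 112)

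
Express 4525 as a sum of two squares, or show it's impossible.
6² + 67² (a=6, b=67)

Factorization: 4525 = 5^2 × 181
By Fermat: n is sum of two squares iff every prime p ≡ 3 (mod 4) appears to even power.
All primes ≡ 3 (mod 4) appear to even power.
Search a = 0, 1, 2, … for 4525 - a² a perfect square: first hit at a = 6: 4525 - 36 = 4489 = 67².
4525 = 6² + 67² = 36 + 4489 ✓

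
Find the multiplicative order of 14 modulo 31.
15

31 is prime, so ord(14) divides φ(31) = 30.
Divisors of 30: 1, 2, 3, 5, 6, 10, 15, 30.
Repeated squaring: 14^1 ≡ 14, 14^2 ≡ 10, 14^4 ≡ 7, 14^8 ≡ 18, 14^16 ≡ 14 (mod 31).
Test 14^d mod 31 for each divisor d in increasing order:
14^1 ≡ 14
14^2 ≡ 10
14^3 = 14^2·14^1 ≡ 16
14^5 = 14^4·14^1 ≡ 5
14^6 = 14^4·14^2 ≡ 8
14^10 = 14^8·14^2 ≡ 25
14^15 = 14^8·14^4·14^2·14^1 ≡ 1  ← first divisor giving 1
The order is 15.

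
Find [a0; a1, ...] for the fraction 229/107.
[2; 7, 7, 2]

Euclidean algorithm steps:
229 = 2 × 107 + 15
107 = 7 × 15 + 2
15 = 7 × 2 + 1
2 = 2 × 1 + 0
Continued fraction: [2; 7, 7, 2]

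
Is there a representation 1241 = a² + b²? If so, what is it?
4² + 35² (a=4, b=35)

Factorization: 1241 = 17 × 73
By Fermat: n is sum of two squares iff every prime p ≡ 3 (mod 4) appears to even power.
All primes ≡ 3 (mod 4) appear to even power.
Search a = 0, 1, 2, … for 1241 - a² a perfect square: first hit at a = 4: 1241 - 16 = 1225 = 35².
1241 = 4² + 35² = 16 + 1225 ✓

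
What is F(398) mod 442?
307

Matrix identity: Q^n = [[F_(n+1), F_n], [F_n, F_(n-1)]] with Q = [[1,1],[1,0]].
n = 398 = 110001110₂. Square-and-multiply, entries mod 442:
Q^1 = [[1,1],[1,0]]
Q^3 = (Q^1)²·Q = [[3,2],[2,1]]
Q^6 = (Q^3)² = [[13,8],[8,5]]
Q^12 = (Q^6)² = [[233,144],[144,89]]
Q^24 = (Q^12)² = [[327,400],[400,369]]
Q^49 = (Q^24)²·Q = [[343,403],[403,382]]
Q^99 = (Q^49)²·Q = [[285,272],[272,13]]
Q^199 = (Q^99)²·Q = [[237,67],[67,170]]
Q^398 = (Q^199)² = [[104,307],[307,239]]
F_398 mod 442 = Q^398[0][1] = 307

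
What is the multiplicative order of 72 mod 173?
172

173 is prime, so ord(72) divides φ(173) = 172.
Divisors of 172: 1, 2, 4, 43, 86, 172.
Repeated squaring: 72^1 ≡ 72, 72^2 ≡ 167, 72^4 ≡ 36, 72^8 ≡ 85, 72^16 ≡ 132, 72^32 ≡ 124, 72^64 ≡ 152, 72^128 ≡ 95 (mod 173).
Test 72^d mod 173 for each divisor d in increasing order:
72^1 ≡ 72
72^2 ≡ 167
72^4 ≡ 36
72^43 = 72^32·72^8·72^2·72^1 ≡ 80
72^86 = 72^64·72^16·72^4·72^2 ≡ 172
72^172 = 72^128·72^32·72^8·72^4 ≡ 1  ← first divisor giving 1
The order is 172.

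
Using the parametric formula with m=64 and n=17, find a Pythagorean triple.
(3807, 2176, 4385)

Euclid's formula: a = m² - n², b = 2mn, c = m² + n²
m = 64, n = 17
a = 64² - 17² = 4096 - 289 = 3807
b = 2 × 64 × 17 = 2176
c = 64² + 17² = 4096 + 289 = 4385
Verification: 3807² + 2176² = 14493249 + 4734976 = 19228225 = 4385² ✓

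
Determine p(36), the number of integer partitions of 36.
17977

p(n) counts ways to write n as a sum of positive integers (order ignored).
Euler's pentagonal recurrence: p(k) = p(k-1) + p(k-2) - p(k-5) - p(k-7) + p(k-12) + p(k-15) - ... (offsets j(3j∓1)/2, signs ++--, p(0)=1, p(<0)=0).
DP table for k = 0..35: p(0)=1, p(1)=1, p(2)=2, p(3)=3, p(4)=5, p(5)=7, p(6)=11, p(7)=15, p(8)=22, p(9)=30, p(10)=42, p(11)=56, p(12)=77, p(13)=101, p(14)=135, p(15)=176, p(16)=231, p(17)=297, p(18)=385, p(19)=490, p(20)=627, p(21)=792, p(22)=1002, p(23)=1255, p(24)=1575, p(25)=1958, p(26)=2436, p(27)=3010, p(28)=3718, p(29)=4565, p(30)=5604, p(31)=6842, p(32)=8349, p(33)=10143, p(34)=12310, p(35)=14883.
Final step: p(36) = p(35) + p(34) - p(31) - p(29) + p(24) + p(21) - p(14) - p(10) + p(1)
= 14883 + 12310 - 6842 - 4565 + 1575 + 792 - 135 - 42 + 1
= 17977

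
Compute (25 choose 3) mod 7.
4

Using Lucas' theorem:
Write n=25 and k=3 in base 7:
n in base 7: [3, 4]
k in base 7: [0, 3]
C(25,3) mod 7 = ∏ C(n_i, k_i) mod 7
Digit binomials (mod 7): C(3,0) = 1; C(4,3) = 4
Product: 1 × 4 = 4 ≡ 4 (mod 7)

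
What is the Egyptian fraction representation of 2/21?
1/11 + 1/231

Greedy algorithm:
2/21: ceiling(21/2) = 11, use 1/11
1/231: ceiling(231/1) = 231, use 1/231
Result: 2/21 = 1/11 + 1/231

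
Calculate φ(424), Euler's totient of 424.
208

424 = 2^3 × 53
φ(n) = n × ∏(1 - 1/p) for each prime p dividing n
φ(424) = 424 × (1 - 1/2) × (1 - 1/53) = 208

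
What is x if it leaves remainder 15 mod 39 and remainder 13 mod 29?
912

Using Chinese Remainder Theorem:
M = 39 × 29 = 1131
M1 = 29, M2 = 39
y1 = 29^(-1) mod 39 = 35
y2 = 39^(-1) mod 29 = 3
x = (15×29×35 + 13×39×3) mod 1131 = 912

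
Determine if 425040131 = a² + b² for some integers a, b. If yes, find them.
Not possible

Factorization: 425040131 = 61 × 191^3
By Fermat: n is sum of two squares iff every prime p ≡ 3 (mod 4) appears to even power.
Prime(s) ≡ 3 (mod 4) with odd exponent: [(191, 3)]
Therefore 425040131 cannot be expressed as a² + b².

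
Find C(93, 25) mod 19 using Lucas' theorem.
9

Using Lucas' theorem:
Write n=93 and k=25 in base 19:
n in base 19: [4, 17]
k in base 19: [1, 6]
C(93,25) mod 19 = ∏ C(n_i, k_i) mod 19
Digit binomials (mod 19): C(4,1) = 4; C(17,6) = 12376 ≡ 7
Product: 4 × 7 = 28 ≡ 9 (mod 19)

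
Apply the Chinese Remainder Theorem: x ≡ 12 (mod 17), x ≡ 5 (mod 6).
29

Using Chinese Remainder Theorem:
M = 17 × 6 = 102
M1 = 6, M2 = 17
y1 = 6^(-1) mod 17 = 3
y2 = 17^(-1) mod 6 = 5
x = (12×6×3 + 5×17×5) mod 102 = 29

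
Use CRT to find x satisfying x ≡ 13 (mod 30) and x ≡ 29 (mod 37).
103

Using Chinese Remainder Theorem:
M = 30 × 37 = 1110
M1 = 37, M2 = 30
y1 = 37^(-1) mod 30 = 13
y2 = 30^(-1) mod 37 = 21
x = (13×37×13 + 29×30×21) mod 1110 = 103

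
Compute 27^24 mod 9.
0

Repeated squaring. Binary of 24 = 11000.
27^1 ≡ 0 (mod 9); 27^2 ≡ 0 (mod 9); 27^4 ≡ 0 (mod 9); 27^8 ≡ 0 (mod 9); 27^16 ≡ 0 (mod 9)
27^24 = 27^8 × 27^16 ≡ 0 (mod 9)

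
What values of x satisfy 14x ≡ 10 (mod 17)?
x ≡ 8 (mod 17)

gcd(14, 17) = 1, which divides 10, so solutions exist.
Find 14^(-1) mod 17 by the extended Euclidean algorithm:
17 = 1 × 14 + 3  ⟹  3 = (1)·17 + (-1)·14
14 = 4 × 3 + 2  ⟹  2 = (-4)·17 + (5)·14
3 = 1 × 2 + 1  ⟹  1 = (5)·17 + (-6)·14
So (-6)·14 ≡ 1 (mod 17), i.e. 14^(-1) ≡ -6 ≡ 11 (mod 17).
x ≡ 11 × 10 = 110 ≡ 8 (mod 17).
Check: 14 × 8 = 112 ≡ 10 (mod 17).
Unique solution: x ≡ 8 (mod 17)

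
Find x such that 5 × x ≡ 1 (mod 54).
11

gcd(5, 54) = 1, so the inverse exists.
Extended Euclidean algorithm on (54, 5):
54 = 10 × 5 + 4  ⟹  4 = (1)·54 + (-10)·5
5 = 1 × 4 + 1  ⟹  1 = (-1)·54 + (11)·5
So (11)·5 ≡ 1 (mod 54), i.e. 5^(-1) ≡ 11 (mod 54).
Check: 5 × 11 = 55 ≡ 1 (mod 54)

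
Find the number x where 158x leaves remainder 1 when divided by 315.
2

gcd(158, 315) = 1, so the inverse exists.
Extended Euclidean algorithm on (315, 158):
315 = 1 × 158 + 157  ⟹  157 = (1)·315 + (-1)·158
158 = 1 × 157 + 1  ⟹  1 = (-1)·315 + (2)·158
So (2)·158 ≡ 1 (mod 315), i.e. 158^(-1) ≡ 2 (mod 315).
Check: 158 × 2 = 316 ≡ 1 (mod 315)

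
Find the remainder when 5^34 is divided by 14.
9

Repeated squaring. Binary of 34 = 100010.
5^1 ≡ 5 (mod 14); 5^2 ≡ 11 (mod 14); 5^4 ≡ 9 (mod 14); 5^8 ≡ 11 (mod 14); 5^16 ≡ 9 (mod 14); 5^32 ≡ 11 (mod 14)
5^34 = 5^2 × 5^32 ≡ 9 (mod 14)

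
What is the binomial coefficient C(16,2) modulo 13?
3

Using Lucas' theorem:
Write n=16 and k=2 in base 13:
n in base 13: [1, 3]
k in base 13: [0, 2]
C(16,2) mod 13 = ∏ C(n_i, k_i) mod 13
Digit binomials (mod 13): C(1,0) = 1; C(3,2) = 3
Product: 1 × 3 = 3 ≡ 3 (mod 13)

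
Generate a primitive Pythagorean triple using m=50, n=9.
(2419, 900, 2581)

Euclid's formula: a = m² - n², b = 2mn, c = m² + n²
m = 50, n = 9
a = 50² - 9² = 2500 - 81 = 2419
b = 2 × 50 × 9 = 900
c = 50² + 9² = 2500 + 81 = 2581
Verification: 2419² + 900² = 5851561 + 810000 = 6661561 = 2581² ✓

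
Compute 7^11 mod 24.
7

Repeated squaring. Binary of 11 = 1011.
7^1 ≡ 7 (mod 24); 7^2 ≡ 1 (mod 24); 7^4 ≡ 1 (mod 24); 7^8 ≡ 1 (mod 24)
7^11 = 7^1 × 7^2 × 7^8 ≡ 7 (mod 24)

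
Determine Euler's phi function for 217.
180

217 = 7 × 31
φ(n) = n × ∏(1 - 1/p) for each prime p dividing n
φ(217) = 217 × (1 - 1/7) × (1 - 1/31) = 180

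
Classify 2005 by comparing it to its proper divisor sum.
deficient

Proper divisors of 2005: sum = 1 + 5 + 401 = 407
Since 407 < 2005, 2005 is deficient.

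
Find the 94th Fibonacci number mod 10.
7

Matrix identity: Q^n = [[F_(n+1), F_n], [F_n, F_(n-1)]] with Q = [[1,1],[1,0]].
n = 94 = 1011110₂. Square-and-multiply, entries mod 10:
Q^1 = [[1,1],[1,0]]
Q^2 = (Q^1)² = [[2,1],[1,1]]
Q^5 = (Q^2)²·Q = [[8,5],[5,3]]
Q^11 = (Q^5)²·Q = [[4,9],[9,5]]
Q^23 = (Q^11)²·Q = [[8,7],[7,1]]
Q^47 = (Q^23)²·Q = [[6,3],[3,3]]
Q^94 = (Q^47)² = [[5,7],[7,8]]
F_94 mod 10 = Q^94[0][1] = 7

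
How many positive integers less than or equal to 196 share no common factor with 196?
84

196 = 2^2 × 7^2
φ(n) = n × ∏(1 - 1/p) for each prime p dividing n
φ(196) = 196 × (1 - 1/2) × (1 - 1/7) = 84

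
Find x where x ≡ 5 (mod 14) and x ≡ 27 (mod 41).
355

Using Chinese Remainder Theorem:
M = 14 × 41 = 574
M1 = 41, M2 = 14
y1 = 41^(-1) mod 14 = 13
y2 = 14^(-1) mod 41 = 3
x = (5×41×13 + 27×14×3) mod 574 = 355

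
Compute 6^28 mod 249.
48

Repeated squaring. Binary of 28 = 11100.
6^1 ≡ 6 (mod 249); 6^2 ≡ 36 (mod 249); 6^4 ≡ 51 (mod 249); 6^8 ≡ 111 (mod 249); 6^16 ≡ 120 (mod 249)
6^28 = 6^4 × 6^8 × 6^16 ≡ 48 (mod 249)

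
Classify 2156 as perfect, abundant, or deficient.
abundant

Proper divisors of 2156: sum = 1 + 2 + 4 + 7 + 11 + 14 + 22 + 28 + ... + 196 + 308 + 539 + 1078 (17 divisors) = 2632
Since 2632 > 2156, 2156 is abundant.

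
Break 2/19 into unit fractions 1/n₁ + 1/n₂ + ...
1/10 + 1/190

Greedy algorithm:
2/19: ceiling(19/2) = 10, use 1/10
1/190: ceiling(190/1) = 190, use 1/190
Result: 2/19 = 1/10 + 1/190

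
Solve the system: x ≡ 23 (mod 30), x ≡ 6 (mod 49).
1133

Using Chinese Remainder Theorem:
M = 30 × 49 = 1470
M1 = 49, M2 = 30
y1 = 49^(-1) mod 30 = 19
y2 = 30^(-1) mod 49 = 18
x = (23×49×19 + 6×30×18) mod 1470 = 1133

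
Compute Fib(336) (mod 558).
504

Matrix identity: Q^n = [[F_(n+1), F_n], [F_n, F_(n-1)]] with Q = [[1,1],[1,0]].
n = 336 = 101010000₂. Square-and-multiply, entries mod 558:
Q^1 = [[1,1],[1,0]]
Q^2 = (Q^1)² = [[2,1],[1,1]]
Q^5 = (Q^2)²·Q = [[8,5],[5,3]]
Q^10 = (Q^5)² = [[89,55],[55,34]]
Q^21 = (Q^10)²·Q = [[413,344],[344,69]]
Q^42 = (Q^21)² = [[419,82],[82,337]]
Q^84 = (Q^42)² = [[377,54],[54,323]]
Q^168 = (Q^84)² = [[523,414],[414,109]]
Q^336 = (Q^168)² = [[199,504],[504,253]]
F_336 mod 558 = Q^336[0][1] = 504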